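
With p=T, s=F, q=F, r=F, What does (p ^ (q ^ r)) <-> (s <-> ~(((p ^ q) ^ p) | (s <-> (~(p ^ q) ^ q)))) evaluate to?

q ^ r = F ^ F = F
p ^ (q ^ r) = T ^ F = T
p ^ q = T ^ F = T
(p ^ q) ^ p = T ^ T = F
p ^ q = T ^ F = T
~(p ^ q) = ~T = F
~(p ^ q) ^ q = F ^ F = F
s <-> (~(p ^ q) ^ q) = F <-> F = T
((p ^ q) ^ p) | (s <-> (~(p ^ q) ^ q)) = F | T = T
~(((p ^ q) ^ p) | (s <-> (~(p ^ q) ^ q))) = ~T = F
s <-> ~(((p ^ q) ^ p) | (s <-> (~(p ^ q) ^ q))) = F <-> F = T
(p ^ (q ^ r)) <-> (s <-> ~(((p ^ q) ^ p) | (s <-> (~(p ^ q) ^ q)))) = T <-> T = T

T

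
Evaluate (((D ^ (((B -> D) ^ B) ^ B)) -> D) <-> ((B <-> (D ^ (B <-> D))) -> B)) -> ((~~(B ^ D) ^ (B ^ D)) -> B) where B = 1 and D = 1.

B -> D = 1 -> 1 = 1
(B -> D) ^ B = 1 ^ 1 = 0
((B -> D) ^ B) ^ B = 0 ^ 1 = 1
D ^ (((B -> D) ^ B) ^ B) = 1 ^ 1 = 0
(D ^ (((B -> D) ^ B) ^ B)) -> D = 0 -> 1 = 1
B <-> D = 1 <-> 1 = 1
D ^ (B <-> D) = 1 ^ 1 = 0
B <-> (D ^ (B <-> D)) = 1 <-> 0 = 0
(B <-> (D ^ (B <-> D))) -> B = 0 -> 1 = 1
((D ^ (((B -> D) ^ B) ^ B)) -> D) <-> ((B <-> (D ^ (B <-> D))) -> B) = 1 <-> 1 = 1
B ^ D = 1 ^ 1 = 0
~(B ^ D) = ~0 = 1
~~(B ^ D) = ~1 = 0
B ^ D = 1 ^ 1 = 0
~~(B ^ D) ^ (B ^ D) = 0 ^ 0 = 0
(~~(B ^ D) ^ (B ^ D)) -> B = 0 -> 1 = 1
(((D ^ (((B -> D) ^ B) ^ B)) -> D) <-> ((B <-> (D ^ (B <-> D))) -> B)) -> ((~~(B ^ D) ^ (B ^ D)) -> B) = 1 -> 1 = 1

1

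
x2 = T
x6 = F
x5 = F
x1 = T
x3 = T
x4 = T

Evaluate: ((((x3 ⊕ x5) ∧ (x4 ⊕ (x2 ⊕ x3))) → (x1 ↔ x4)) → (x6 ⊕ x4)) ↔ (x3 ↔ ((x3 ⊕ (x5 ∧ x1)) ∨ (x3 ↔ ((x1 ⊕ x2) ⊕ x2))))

x3 ⊕ x5 = T ⊕ F = T
x2 ⊕ x3 = T ⊕ T = F
x4 ⊕ (x2 ⊕ x3) = T ⊕ F = T
(x3 ⊕ x5) ∧ (x4 ⊕ (x2 ⊕ x3)) = T ∧ T = T
x1 ↔ x4 = T ↔ T = T
((x3 ⊕ x5) ∧ (x4 ⊕ (x2 ⊕ x3))) → (x1 ↔ x4) = T → T = T
x6 ⊕ x4 = F ⊕ T = T
(((x3 ⊕ x5) ∧ (x4 ⊕ (x2 ⊕ x3))) → (x1 ↔ x4)) → (x6 ⊕ x4) = T → T = T
x5 ∧ x1 = F ∧ T = F
x3 ⊕ (x5 ∧ x1) = T ⊕ F = T
x1 ⊕ x2 = T ⊕ T = F
(x1 ⊕ x2) ⊕ x2 = F ⊕ T = T
x3 ↔ ((x1 ⊕ x2) ⊕ x2) = T ↔ T = T
(x3 ⊕ (x5 ∧ x1)) ∨ (x3 ↔ ((x1 ⊕ x2) ⊕ x2)) = T ∨ T = T
x3 ↔ ((x3 ⊕ (x5 ∧ x1)) ∨ (x3 ↔ ((x1 ⊕ x2) ⊕ x2))) = T ↔ T = T
((((x3 ⊕ x5) ∧ (x4 ⊕ (x2 ⊕ x3))) → (x1 ↔ x4)) → (x6 ⊕ x4)) ↔ (x3 ↔ ((x3 ⊕ (x5 ∧ x1)) ∨ (x3 ↔ ((x1 ⊕ x2) ⊕ x2)))) = T ↔ T = T

T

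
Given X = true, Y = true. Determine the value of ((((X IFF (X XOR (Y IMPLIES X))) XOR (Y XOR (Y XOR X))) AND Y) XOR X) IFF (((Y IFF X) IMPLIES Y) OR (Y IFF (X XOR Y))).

Substituting X=true, Y=true:
Y IMPLIES X = true IMPLIES true = true
X XOR (Y IMPLIES X) = true XOR true = false
X IFF (X XOR (Y IMPLIES X)) = true IFF false = false
Y XOR X = true XOR true = false
Y XOR (Y XOR X) = true XOR false = true
(X IFF (X XOR (Y IMPLIES X))) XOR (Y XOR (Y XOR X)) = false XOR true = true
((X IFF (X XOR (Y IMPLIES X))) XOR (Y XOR (Y XOR X))) AND Y = true AND true = true
(((X IFF (X XOR (Y IMPLIES X))) XOR (Y XOR (Y XOR X))) AND Y) XOR X = true XOR true = false
Y IFF X = true IFF true = true
(Y IFF X) IMPLIES Y = true IMPLIES true = true
X XOR Y = true XOR true = false
Y IFF (X XOR Y) = true IFF false = false
((Y IFF X) IMPLIES Y) OR (Y IFF (X XOR Y)) = true OR false = true
((((X IFF (X XOR (Y IMPLIES X))) XOR (Y XOR (Y XOR X))) AND Y) XOR X) IFF (((Y IFF X) IMPLIES Y) OR (Y IFF (X XOR Y))) = false IFF true = false

false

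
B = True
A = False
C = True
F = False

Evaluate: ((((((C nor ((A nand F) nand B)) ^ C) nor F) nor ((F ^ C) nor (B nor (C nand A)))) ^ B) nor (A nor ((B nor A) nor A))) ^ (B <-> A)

A nand F = False nand False = True
(A nand F) nand B = True nand True = False
C nor ((A nand F) nand B) = True nor False = False
(C nor ((A nand F) nand B)) ^ C = False ^ True = True
((C nor ((A nand F) nand B)) ^ C) nor F = True nor False = False
F ^ C = False ^ True = True
C nand A = True nand False = True
B nor (C nand A) = True nor True = False
(F ^ C) nor (B nor (C nand A)) = True nor False = False
(((C nor ((A nand F) nand B)) ^ C) nor F) nor ((F ^ C) nor (B nor (C nand A))) = False nor False = True
((((C nor ((A nand F) nand B)) ^ C) nor F) nor ((F ^ C) nor (B nor (C nand A)))) ^ B = True ^ True = False
B nor A = True nor False = False
(B nor A) nor A = False nor False = True
A nor ((B nor A) nor A) = False nor True = False
(((((C nor ((A nand F) nand B)) ^ C) nor F) nor ((F ^ C) nor (B nor (C nand A)))) ^ B) nor (A nor ((B nor A) nor A)) = False nor False = True
B <-> A = True <-> False = False
((((((C nor ((A nand F) nand B)) ^ C) nor F) nor ((F ^ C) nor (B nor (C nand A)))) ^ B) nor (A nor ((B nor A) nor A))) ^ (B <-> A) = True ^ False = True

True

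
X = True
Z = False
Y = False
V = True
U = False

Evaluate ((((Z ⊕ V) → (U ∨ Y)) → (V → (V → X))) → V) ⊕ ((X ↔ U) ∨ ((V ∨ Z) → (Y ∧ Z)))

Z ⊕ V = False ⊕ True = True
U ∨ Y = False ∨ False = False
(Z ⊕ V) → (U ∨ Y) = True → False = False
V → X = True → True = True
V → (V → X) = True → True = True
((Z ⊕ V) → (U ∨ Y)) → (V → (V → X)) = False → True = True
(((Z ⊕ V) → (U ∨ Y)) → (V → (V → X))) → V = True → True = True
X ↔ U = True ↔ False = False
V ∨ Z = True ∨ False = True
Y ∧ Z = False ∧ False = False
(V ∨ Z) → (Y ∧ Z) = True → False = False
(X ↔ U) ∨ ((V ∨ Z) → (Y ∧ Z)) = False ∨ False = False
((((Z ⊕ V) → (U ∨ Y)) → (V → (V → X))) → V) ⊕ ((X ↔ U) ∨ ((V ∨ Z) → (Y ∧ Z))) = True ⊕ False = True

True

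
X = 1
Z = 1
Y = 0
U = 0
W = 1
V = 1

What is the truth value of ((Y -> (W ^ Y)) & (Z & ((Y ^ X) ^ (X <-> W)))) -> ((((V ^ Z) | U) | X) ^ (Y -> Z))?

1

Substituting X=1, Z=1, Y=0, U=0, W=1, V=1:
W ^ Y = 1 ^ 0 = 1
Y -> (W ^ Y) = 0 -> 1 = 1
Y ^ X = 0 ^ 1 = 1
X <-> W = 1 <-> 1 = 1
(Y ^ X) ^ (X <-> W) = 1 ^ 1 = 0
Z & ((Y ^ X) ^ (X <-> W)) = 1 & 0 = 0
(Y -> (W ^ Y)) & (Z & ((Y ^ X) ^ (X <-> W))) = 1 & 0 = 0
V ^ Z = 1 ^ 1 = 0
(V ^ Z) | U = 0 | 0 = 0
((V ^ Z) | U) | X = 0 | 1 = 1
Y -> Z = 0 -> 1 = 1
(((V ^ Z) | U) | X) ^ (Y -> Z) = 1 ^ 1 = 0
((Y -> (W ^ Y)) & (Z & ((Y ^ X) ^ (X <-> W)))) -> ((((V ^ Z) | U) | X) ^ (Y -> Z)) = 0 -> 0 = 1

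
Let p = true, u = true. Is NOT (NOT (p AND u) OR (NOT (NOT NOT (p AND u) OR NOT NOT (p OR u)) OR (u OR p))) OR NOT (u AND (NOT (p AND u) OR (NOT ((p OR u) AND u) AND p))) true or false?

true

p AND u = true AND true = true
NOT (p AND u) = NOT true = false
p AND u = true AND true = true
NOT (p AND u) = NOT true = false
NOT NOT (p AND u) = NOT false = true
p OR u = true OR true = true
NOT (p OR u) = NOT true = false
NOT NOT (p OR u) = NOT false = true
NOT NOT (p AND u) OR NOT NOT (p OR u) = true OR true = true
NOT (NOT NOT (p AND u) OR NOT NOT (p OR u)) = NOT true = false
u OR p = true OR true = true
NOT (NOT NOT (p AND u) OR NOT NOT (p OR u)) OR (u OR p) = false OR true = true
NOT (p AND u) OR (NOT (NOT NOT (p AND u) OR NOT NOT (p OR u)) OR (u OR p)) = false OR true = true
NOT (NOT (p AND u) OR (NOT (NOT NOT (p AND u) OR NOT NOT (p OR u)) OR (u OR p))) = NOT true = false
p AND u = true AND true = true
NOT (p AND u) = NOT true = false
p OR u = true OR true = true
(p OR u) AND u = true AND true = true
NOT ((p OR u) AND u) = NOT true = false
NOT ((p OR u) AND u) AND p = false AND true = false
NOT (p AND u) OR (NOT ((p OR u) AND u) AND p) = false OR false = false
u AND (NOT (p AND u) OR (NOT ((p OR u) AND u) AND p)) = true AND false = false
NOT (u AND (NOT (p AND u) OR (NOT ((p OR u) AND u) AND p))) = NOT false = true
NOT (NOT (p AND u) OR (NOT (NOT NOT (p AND u) OR NOT NOT (p OR u)) OR (u OR p))) OR NOT (u AND (NOT (p AND u) OR (NOT ((p OR u) AND u) AND p))) = false OR true = true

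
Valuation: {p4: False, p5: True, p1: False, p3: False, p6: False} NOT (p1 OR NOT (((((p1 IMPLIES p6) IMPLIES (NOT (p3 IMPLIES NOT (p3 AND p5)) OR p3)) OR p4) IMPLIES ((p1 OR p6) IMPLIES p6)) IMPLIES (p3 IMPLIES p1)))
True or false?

True

Substituting p4=False, p5=True, p1=False, p3=False, p6=False:
p1 IMPLIES p6 = False IMPLIES False = True
p3 AND p5 = False AND True = False
NOT (p3 AND p5) = NOT False = True
p3 IMPLIES NOT (p3 AND p5) = False IMPLIES True = True
NOT (p3 IMPLIES NOT (p3 AND p5)) = NOT True = False
NOT (p3 IMPLIES NOT (p3 AND p5)) OR p3 = False OR False = False
(p1 IMPLIES p6) IMPLIES (NOT (p3 IMPLIES NOT (p3 AND p5)) OR p3) = True IMPLIES False = False
((p1 IMPLIES p6) IMPLIES (NOT (p3 IMPLIES NOT (p3 AND p5)) OR p3)) OR p4 = False OR False = False
p1 OR p6 = False OR False = False
(p1 OR p6) IMPLIES p6 = False IMPLIES False = True
(((p1 IMPLIES p6) IMPLIES (NOT (p3 IMPLIES NOT (p3 AND p5)) OR p3)) OR p4) IMPLIES ((p1 OR p6) IMPLIES p6) = False IMPLIES True = True
p3 IMPLIES p1 = False IMPLIES False = True
((((p1 IMPLIES p6) IMPLIES (NOT (p3 IMPLIES NOT (p3 AND p5)) OR p3)) OR p4) IMPLIES ((p1 OR p6) IMPLIES p6)) IMPLIES (p3 IMPLIES p1) = True IMPLIES True = True
NOT (((((p1 IMPLIES p6) IMPLIES (NOT (p3 IMPLIES NOT (p3 AND p5)) OR p3)) OR p4) IMPLIES ((p1 OR p6) IMPLIES p6)) IMPLIES (p3 IMPLIES p1)) = NOT True = False
p1 OR NOT (((((p1 IMPLIES p6) IMPLIES (NOT (p3 IMPLIES NOT (p3 AND p5)) OR p3)) OR p4) IMPLIES ((p1 OR p6) IMPLIES p6)) IMPLIES (p3 IMPLIES p1)) = False OR False = False
NOT (p1 OR NOT (((((p1 IMPLIES p6) IMPLIES (NOT (p3 IMPLIES NOT (p3 AND p5)) OR p3)) OR p4) IMPLIES ((p1 OR p6) IMPLIES p6)) IMPLIES (p3 IMPLIES p1))) = NOT False = True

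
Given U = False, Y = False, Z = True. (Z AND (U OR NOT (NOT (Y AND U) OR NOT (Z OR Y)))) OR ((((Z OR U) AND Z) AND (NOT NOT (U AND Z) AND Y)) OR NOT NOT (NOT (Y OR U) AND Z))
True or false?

True

Y AND U = False AND False = False
NOT (Y AND U) = NOT False = True
Z OR Y = True OR False = True
NOT (Z OR Y) = NOT True = False
NOT (Y AND U) OR NOT (Z OR Y) = True OR False = True
NOT (NOT (Y AND U) OR NOT (Z OR Y)) = NOT True = False
U OR NOT (NOT (Y AND U) OR NOT (Z OR Y)) = False OR False = False
Z AND (U OR NOT (NOT (Y AND U) OR NOT (Z OR Y))) = True AND False = False
Z OR U = True OR False = True
(Z OR U) AND Z = True AND True = True
U AND Z = False AND True = False
NOT (U AND Z) = NOT False = True
NOT NOT (U AND Z) = NOT True = False
NOT NOT (U AND Z) AND Y = False AND False = False
((Z OR U) AND Z) AND (NOT NOT (U AND Z) AND Y) = True AND False = False
Y OR U = False OR False = False
NOT (Y OR U) = NOT False = True
NOT (Y OR U) AND Z = True AND True = True
NOT (NOT (Y OR U) AND Z) = NOT True = False
NOT NOT (NOT (Y OR U) AND Z) = NOT False = True
(((Z OR U) AND Z) AND (NOT NOT (U AND Z) AND Y)) OR NOT NOT (NOT (Y OR U) AND Z) = False OR True = True
(Z AND (U OR NOT (NOT (Y AND U) OR NOT (Z OR Y)))) OR ((((Z OR U) AND Z) AND (NOT NOT (U AND Z) AND Y)) OR NOT NOT (NOT (Y OR U) AND Z)) = False OR True = True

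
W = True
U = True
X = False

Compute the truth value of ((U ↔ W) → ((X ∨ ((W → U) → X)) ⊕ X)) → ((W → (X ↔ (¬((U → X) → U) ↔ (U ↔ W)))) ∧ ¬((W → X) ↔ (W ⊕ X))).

U ↔ W = True ↔ True = True
W → U = True → True = True
(W → U) → X = True → False = False
X ∨ ((W → U) → X) = False ∨ False = False
(X ∨ ((W → U) → X)) ⊕ X = False ⊕ False = False
(U ↔ W) → ((X ∨ ((W → U) → X)) ⊕ X) = True → False = False
U → X = True → False = False
(U → X) → U = False → True = True
¬((U → X) → U) = ¬True = False
U ↔ W = True ↔ True = True
¬((U → X) → U) ↔ (U ↔ W) = False ↔ True = False
X ↔ (¬((U → X) → U) ↔ (U ↔ W)) = False ↔ False = True
W → (X ↔ (¬((U → X) → U) ↔ (U ↔ W))) = True → True = True
W → X = True → False = False
W ⊕ X = True ⊕ False = True
(W → X) ↔ (W ⊕ X) = False ↔ True = False
¬((W → X) ↔ (W ⊕ X)) = ¬False = True
(W → (X ↔ (¬((U → X) → U) ↔ (U ↔ W)))) ∧ ¬((W → X) ↔ (W ⊕ X)) = True ∧ True = True
((U ↔ W) → ((X ∨ ((W → U) → X)) ⊕ X)) → ((W → (X ↔ (¬((U → X) → U) ↔ (U ↔ W)))) ∧ ¬((W → X) ↔ (W ⊕ X))) = False → True = True

True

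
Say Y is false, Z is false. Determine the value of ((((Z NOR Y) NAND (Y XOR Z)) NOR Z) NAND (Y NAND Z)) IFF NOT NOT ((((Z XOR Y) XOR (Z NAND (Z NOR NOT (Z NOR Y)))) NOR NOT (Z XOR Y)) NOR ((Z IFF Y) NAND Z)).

False

Z NOR Y = False NOR False = True
Y XOR Z = False XOR False = False
(Z NOR Y) NAND (Y XOR Z) = True NAND False = True
((Z NOR Y) NAND (Y XOR Z)) NOR Z = True NOR False = False
Y NAND Z = False NAND False = True
(((Z NOR Y) NAND (Y XOR Z)) NOR Z) NAND (Y NAND Z) = False NAND True = True
Z XOR Y = False XOR False = False
Z NOR Y = False NOR False = True
NOT (Z NOR Y) = NOT True = False
Z NOR NOT (Z NOR Y) = False NOR False = True
Z NAND (Z NOR NOT (Z NOR Y)) = False NAND True = True
(Z XOR Y) XOR (Z NAND (Z NOR NOT (Z NOR Y))) = False XOR True = True
Z XOR Y = False XOR False = False
NOT (Z XOR Y) = NOT False = True
((Z XOR Y) XOR (Z NAND (Z NOR NOT (Z NOR Y)))) NOR NOT (Z XOR Y) = True NOR True = False
Z IFF Y = False IFF False = True
(Z IFF Y) NAND Z = True NAND False = True
(((Z XOR Y) XOR (Z NAND (Z NOR NOT (Z NOR Y)))) NOR NOT (Z XOR Y)) NOR ((Z IFF Y) NAND Z) = False NOR True = False
NOT ((((Z XOR Y) XOR (Z NAND (Z NOR NOT (Z NOR Y)))) NOR NOT (Z XOR Y)) NOR ((Z IFF Y) NAND Z)) = NOT False = True
NOT NOT ((((Z XOR Y) XOR (Z NAND (Z NOR NOT (Z NOR Y)))) NOR NOT (Z XOR Y)) NOR ((Z IFF Y) NAND Z)) = NOT True = False
((((Z NOR Y) NAND (Y XOR Z)) NOR Z) NAND (Y NAND Z)) IFF NOT NOT ((((Z XOR Y) XOR (Z NAND (Z NOR NOT (Z NOR Y)))) NOR NOT (Z XOR Y)) NOR ((Z IFF Y) NAND Z)) = True IFF False = False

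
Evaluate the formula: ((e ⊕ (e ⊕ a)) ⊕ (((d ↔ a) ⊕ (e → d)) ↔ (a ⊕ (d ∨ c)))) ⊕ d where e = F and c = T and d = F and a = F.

F

e ⊕ a = F ⊕ F = F
e ⊕ (e ⊕ a) = F ⊕ F = F
d ↔ a = F ↔ F = T
e → d = F → F = T
(d ↔ a) ⊕ (e → d) = T ⊕ T = F
d ∨ c = F ∨ T = T
a ⊕ (d ∨ c) = F ⊕ T = T
((d ↔ a) ⊕ (e → d)) ↔ (a ⊕ (d ∨ c)) = F ↔ T = F
(e ⊕ (e ⊕ a)) ⊕ (((d ↔ a) ⊕ (e → d)) ↔ (a ⊕ (d ∨ c))) = F ⊕ F = F
((e ⊕ (e ⊕ a)) ⊕ (((d ↔ a) ⊕ (e → d)) ↔ (a ⊕ (d ∨ c)))) ⊕ d = F ⊕ F = F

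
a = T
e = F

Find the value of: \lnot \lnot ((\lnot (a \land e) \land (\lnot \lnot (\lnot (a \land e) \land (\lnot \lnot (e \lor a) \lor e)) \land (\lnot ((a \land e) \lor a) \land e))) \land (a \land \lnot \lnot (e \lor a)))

F

Substituting a=T, e=F:
a \land e = T \land F = F
\lnot (a \land e) = \lnot F = T
a \land e = T \land F = F
\lnot (a \land e) = \lnot F = T
e \lor a = F \lor T = T
\lnot (e \lor a) = \lnot T = F
\lnot \lnot (e \lor a) = \lnot F = T
\lnot \lnot (e \lor a) \lor e = T \lor F = T
\lnot (a \land e) \land (\lnot \lnot (e \lor a) \lor e) = T \land T = T
\lnot (\lnot (a \land e) \land (\lnot \lnot (e \lor a) \lor e)) = \lnot T = F
\lnot \lnot (\lnot (a \land e) \land (\lnot \lnot (e \lor a) \lor e)) = \lnot F = T
a \land e = T \land F = F
(a \land e) \lor a = F \lor T = T
\lnot ((a \land e) \lor a) = \lnot T = F
\lnot ((a \land e) \lor a) \land e = F \land F = F
\lnot \lnot (\lnot (a \land e) \land (\lnot \lnot (e \lor a) \lor e)) \land (\lnot ((a \land e) \lor a) \land e) = T \land F = F
\lnot (a \land e) \land (\lnot \lnot (\lnot (a \land e) \land (\lnot \lnot (e \lor a) \lor e)) \land (\lnot ((a \land e) \lor a) \land e)) = T \land F = F
e \lor a = F \lor T = T
\lnot (e \lor a) = \lnot T = F
\lnot \lnot (e \lor a) = \lnot F = T
a \land \lnot \lnot (e \lor a) = T \land T = T
(\lnot (a \land e) \land (\lnot \lnot (\lnot (a \land e) \land (\lnot \lnot (e \lor a) \lor e)) \land (\lnot ((a \land e) \lor a) \land e))) \land (a \land \lnot \lnot (e \lor a)) = F \land T = F
\lnot ((\lnot (a \land e) \land (\lnot \lnot (\lnot (a \land e) \land (\lnot \lnot (e \lor a) \lor e)) \land (\lnot ((a \land e) \lor a) \land e))) \land (a \land \lnot \lnot (e \lor a))) = \lnot F = T
\lnot \lnot ((\lnot (a \land e) \land (\lnot \lnot (\lnot (a \land e) \land (\lnot \lnot (e \lor a) \lor e)) \land (\lnot ((a \land e) \lor a) \land e))) \land (a \land \lnot \lnot (e \lor a))) = \lnot T = F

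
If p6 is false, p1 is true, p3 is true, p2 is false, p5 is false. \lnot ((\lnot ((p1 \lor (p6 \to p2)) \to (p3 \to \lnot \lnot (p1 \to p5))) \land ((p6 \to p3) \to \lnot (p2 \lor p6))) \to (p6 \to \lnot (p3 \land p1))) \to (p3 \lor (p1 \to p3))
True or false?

\text{True}

p6 \to p2 = \text{False} \to \text{False} = \text{True}
p1 \lor (p6 \to p2) = \text{True} \lor \text{True} = \text{True}
p1 \to p5 = \text{True} \to \text{False} = \text{False}
\lnot (p1 \to p5) = \lnot \text{False} = \text{True}
\lnot \lnot (p1 \to p5) = \lnot \text{True} = \text{False}
p3 \to \lnot \lnot (p1 \to p5) = \text{True} \to \text{False} = \text{False}
(p1 \lor (p6 \to p2)) \to (p3 \to \lnot \lnot (p1 \to p5)) = \text{True} \to \text{False} = \text{False}
\lnot ((p1 \lor (p6 \to p2)) \to (p3 \to \lnot \lnot (p1 \to p5))) = \lnot \text{False} = \text{True}
p6 \to p3 = \text{False} \to \text{True} = \text{True}
p2 \lor p6 = \text{False} \lor \text{False} = \text{False}
\lnot (p2 \lor p6) = \lnot \text{False} = \text{True}
(p6 \to p3) \to \lnot (p2 \lor p6) = \text{True} \to \text{True} = \text{True}
\lnot ((p1 \lor (p6 \to p2)) \to (p3 \to \lnot \lnot (p1 \to p5))) \land ((p6 \to p3) \to \lnot (p2 \lor p6)) = \text{True} \land \text{True} = \text{True}
p3 \land p1 = \text{True} \land \text{True} = \text{True}
\lnot (p3 \land p1) = \lnot \text{True} = \text{False}
p6 \to \lnot (p3 \land p1) = \text{False} \to \text{False} = \text{True}
(\lnot ((p1 \lor (p6 \to p2)) \to (p3 \to \lnot \lnot (p1 \to p5))) \land ((p6 \to p3) \to \lnot (p2 \lor p6))) \to (p6 \to \lnot (p3 \land p1)) = \text{True} \to \text{True} = \text{True}
\lnot ((\lnot ((p1 \lor (p6 \to p2)) \to (p3 \to \lnot \lnot (p1 \to p5))) \land ((p6 \to p3) \to \lnot (p2 \lor p6))) \to (p6 \to \lnot (p3 \land p1))) = \lnot \text{True} = \text{False}
p1 \to p3 = \text{True} \to \text{True} = \text{True}
p3 \lor (p1 \to p3) = \text{True} \lor \text{True} = \text{True}
\lnot ((\lnot ((p1 \lor (p6 \to p2)) \to (p3 \to \lnot \lnot (p1 \to p5))) \land ((p6 \to p3) \to \lnot (p2 \lor p6))) \to (p6 \to \lnot (p3 \land p1))) \to (p3 \lor (p1 \to p3)) = \text{False} \to \text{True} = \text{True}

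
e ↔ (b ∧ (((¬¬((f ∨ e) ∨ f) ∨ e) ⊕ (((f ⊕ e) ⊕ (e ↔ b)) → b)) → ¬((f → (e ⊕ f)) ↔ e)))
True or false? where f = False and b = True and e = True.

True

f ∨ e = False ∨ True = True
(f ∨ e) ∨ f = True ∨ False = True
¬((f ∨ e) ∨ f) = ¬True = False
¬¬((f ∨ e) ∨ f) = ¬False = True
¬¬((f ∨ e) ∨ f) ∨ e = True ∨ True = True
f ⊕ e = False ⊕ True = True
e ↔ b = True ↔ True = True
(f ⊕ e) ⊕ (e ↔ b) = True ⊕ True = False
((f ⊕ e) ⊕ (e ↔ b)) → b = False → True = True
(¬¬((f ∨ e) ∨ f) ∨ e) ⊕ (((f ⊕ e) ⊕ (e ↔ b)) → b) = True ⊕ True = False
e ⊕ f = True ⊕ False = True
f → (e ⊕ f) = False → True = True
(f → (e ⊕ f)) ↔ e = True ↔ True = True
¬((f → (e ⊕ f)) ↔ e) = ¬True = False
((¬¬((f ∨ e) ∨ f) ∨ e) ⊕ (((f ⊕ e) ⊕ (e ↔ b)) → b)) → ¬((f → (e ⊕ f)) ↔ e) = False → False = True
b ∧ (((¬¬((f ∨ e) ∨ f) ∨ e) ⊕ (((f ⊕ e) ⊕ (e ↔ b)) → b)) → ¬((f → (e ⊕ f)) ↔ e)) = True ∧ True = True
e ↔ (b ∧ (((¬¬((f ∨ e) ∨ f) ∨ e) ⊕ (((f ⊕ e) ⊕ (e ↔ b)) → b)) → ¬((f → (e ⊕ f)) ↔ e))) = True ↔ True = True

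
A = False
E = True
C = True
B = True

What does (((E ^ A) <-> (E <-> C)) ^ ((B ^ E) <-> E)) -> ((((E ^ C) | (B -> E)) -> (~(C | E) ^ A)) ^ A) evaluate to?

E ^ A = True ^ False = True
E <-> C = True <-> True = True
(E ^ A) <-> (E <-> C) = True <-> True = True
B ^ E = True ^ True = False
(B ^ E) <-> E = False <-> True = False
((E ^ A) <-> (E <-> C)) ^ ((B ^ E) <-> E) = True ^ False = True
E ^ C = True ^ True = False
B -> E = True -> True = True
(E ^ C) | (B -> E) = False | True = True
C | E = True | True = True
~(C | E) = ~True = False
~(C | E) ^ A = False ^ False = False
((E ^ C) | (B -> E)) -> (~(C | E) ^ A) = True -> False = False
(((E ^ C) | (B -> E)) -> (~(C | E) ^ A)) ^ A = False ^ False = False
(((E ^ A) <-> (E <-> C)) ^ ((B ^ E) <-> E)) -> ((((E ^ C) | (B -> E)) -> (~(C | E) ^ A)) ^ A) = True -> False = False

False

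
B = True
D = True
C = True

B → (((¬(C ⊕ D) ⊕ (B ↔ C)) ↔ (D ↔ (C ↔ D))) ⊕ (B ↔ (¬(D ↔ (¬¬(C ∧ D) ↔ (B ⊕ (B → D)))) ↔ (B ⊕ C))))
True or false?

C ⊕ D = True ⊕ True = False
¬(C ⊕ D) = ¬False = True
B ↔ C = True ↔ True = True
¬(C ⊕ D) ⊕ (B ↔ C) = True ⊕ True = False
C ↔ D = True ↔ True = True
D ↔ (C ↔ D) = True ↔ True = True
(¬(C ⊕ D) ⊕ (B ↔ C)) ↔ (D ↔ (C ↔ D)) = False ↔ True = False
C ∧ D = True ∧ True = True
¬(C ∧ D) = ¬True = False
¬¬(C ∧ D) = ¬False = True
B → D = True → True = True
B ⊕ (B → D) = True ⊕ True = False
¬¬(C ∧ D) ↔ (B ⊕ (B → D)) = True ↔ False = False
D ↔ (¬¬(C ∧ D) ↔ (B ⊕ (B → D))) = True ↔ False = False
¬(D ↔ (¬¬(C ∧ D) ↔ (B ⊕ (B → D)))) = ¬False = True
B ⊕ C = True ⊕ True = False
¬(D ↔ (¬¬(C ∧ D) ↔ (B ⊕ (B → D)))) ↔ (B ⊕ C) = True ↔ False = False
B ↔ (¬(D ↔ (¬¬(C ∧ D) ↔ (B ⊕ (B → D)))) ↔ (B ⊕ C)) = True ↔ False = False
((¬(C ⊕ D) ⊕ (B ↔ C)) ↔ (D ↔ (C ↔ D))) ⊕ (B ↔ (¬(D ↔ (¬¬(C ∧ D) ↔ (B ⊕ (B → D)))) ↔ (B ⊕ C))) = False ⊕ False = False
B → (((¬(C ⊕ D) ⊕ (B ↔ C)) ↔ (D ↔ (C ↔ D))) ⊕ (B ↔ (¬(D ↔ (¬¬(C ∧ D) ↔ (B ⊕ (B → D)))) ↔ (B ⊕ C)))) = True → False = False

False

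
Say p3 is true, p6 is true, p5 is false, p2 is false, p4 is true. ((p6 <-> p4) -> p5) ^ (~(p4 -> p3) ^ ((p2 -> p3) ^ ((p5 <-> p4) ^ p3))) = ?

p6 <-> p4 = T <-> T = T
(p6 <-> p4) -> p5 = T -> F = F
p4 -> p3 = T -> T = T
~(p4 -> p3) = ~T = F
p2 -> p3 = F -> T = T
p5 <-> p4 = F <-> T = F
(p5 <-> p4) ^ p3 = F ^ T = T
(p2 -> p3) ^ ((p5 <-> p4) ^ p3) = T ^ T = F
~(p4 -> p3) ^ ((p2 -> p3) ^ ((p5 <-> p4) ^ p3)) = F ^ F = F
((p6 <-> p4) -> p5) ^ (~(p4 -> p3) ^ ((p2 -> p3) ^ ((p5 <-> p4) ^ p3))) = F ^ F = F

F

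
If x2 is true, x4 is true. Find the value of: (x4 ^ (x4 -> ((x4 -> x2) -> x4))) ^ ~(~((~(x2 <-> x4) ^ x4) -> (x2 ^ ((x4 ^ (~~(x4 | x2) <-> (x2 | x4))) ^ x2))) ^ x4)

1

x4 -> x2 = 1 -> 1 = 1
(x4 -> x2) -> x4 = 1 -> 1 = 1
x4 -> ((x4 -> x2) -> x4) = 1 -> 1 = 1
x4 ^ (x4 -> ((x4 -> x2) -> x4)) = 1 ^ 1 = 0
x2 <-> x4 = 1 <-> 1 = 1
~(x2 <-> x4) = ~1 = 0
~(x2 <-> x4) ^ x4 = 0 ^ 1 = 1
x4 | x2 = 1 | 1 = 1
~(x4 | x2) = ~1 = 0
~~(x4 | x2) = ~0 = 1
x2 | x4 = 1 | 1 = 1
~~(x4 | x2) <-> (x2 | x4) = 1 <-> 1 = 1
x4 ^ (~~(x4 | x2) <-> (x2 | x4)) = 1 ^ 1 = 0
(x4 ^ (~~(x4 | x2) <-> (x2 | x4))) ^ x2 = 0 ^ 1 = 1
x2 ^ ((x4 ^ (~~(x4 | x2) <-> (x2 | x4))) ^ x2) = 1 ^ 1 = 0
(~(x2 <-> x4) ^ x4) -> (x2 ^ ((x4 ^ (~~(x4 | x2) <-> (x2 | x4))) ^ x2)) = 1 -> 0 = 0
~((~(x2 <-> x4) ^ x4) -> (x2 ^ ((x4 ^ (~~(x4 | x2) <-> (x2 | x4))) ^ x2))) = ~0 = 1
~((~(x2 <-> x4) ^ x4) -> (x2 ^ ((x4 ^ (~~(x4 | x2) <-> (x2 | x4))) ^ x2))) ^ x4 = 1 ^ 1 = 0
~(~((~(x2 <-> x4) ^ x4) -> (x2 ^ ((x4 ^ (~~(x4 | x2) <-> (x2 | x4))) ^ x2))) ^ x4) = ~0 = 1
(x4 ^ (x4 -> ((x4 -> x2) -> x4))) ^ ~(~((~(x2 <-> x4) ^ x4) -> (x2 ^ ((x4 ^ (~~(x4 | x2) <-> (x2 | x4))) ^ x2))) ^ x4) = 0 ^ 1 = 1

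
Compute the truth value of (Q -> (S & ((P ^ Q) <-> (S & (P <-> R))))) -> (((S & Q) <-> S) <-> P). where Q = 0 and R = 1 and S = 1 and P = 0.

1

Substituting Q=0, R=1, S=1, P=0:
P ^ Q = 0 ^ 0 = 0
P <-> R = 0 <-> 1 = 0
S & (P <-> R) = 1 & 0 = 0
(P ^ Q) <-> (S & (P <-> R)) = 0 <-> 0 = 1
S & ((P ^ Q) <-> (S & (P <-> R))) = 1 & 1 = 1
Q -> (S & ((P ^ Q) <-> (S & (P <-> R)))) = 0 -> 1 = 1
S & Q = 1 & 0 = 0
(S & Q) <-> S = 0 <-> 1 = 0
((S & Q) <-> S) <-> P = 0 <-> 0 = 1
(Q -> (S & ((P ^ Q) <-> (S & (P <-> R))))) -> (((S & Q) <-> S) <-> P) = 1 -> 1 = 1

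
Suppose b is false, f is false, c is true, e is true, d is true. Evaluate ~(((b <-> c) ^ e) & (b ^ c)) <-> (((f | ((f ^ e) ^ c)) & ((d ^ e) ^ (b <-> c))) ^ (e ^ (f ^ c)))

Substituting b=0, f=0, c=1, e=1, d=1:
b <-> c = 0 <-> 1 = 0
(b <-> c) ^ e = 0 ^ 1 = 1
b ^ c = 0 ^ 1 = 1
((b <-> c) ^ e) & (b ^ c) = 1 & 1 = 1
~(((b <-> c) ^ e) & (b ^ c)) = ~1 = 0
f ^ e = 0 ^ 1 = 1
(f ^ e) ^ c = 1 ^ 1 = 0
f | ((f ^ e) ^ c) = 0 | 0 = 0
d ^ e = 1 ^ 1 = 0
b <-> c = 0 <-> 1 = 0
(d ^ e) ^ (b <-> c) = 0 ^ 0 = 0
(f | ((f ^ e) ^ c)) & ((d ^ e) ^ (b <-> c)) = 0 & 0 = 0
f ^ c = 0 ^ 1 = 1
e ^ (f ^ c) = 1 ^ 1 = 0
((f | ((f ^ e) ^ c)) & ((d ^ e) ^ (b <-> c))) ^ (e ^ (f ^ c)) = 0 ^ 0 = 0
~(((b <-> c) ^ e) & (b ^ c)) <-> (((f | ((f ^ e) ^ c)) & ((d ^ e) ^ (b <-> c))) ^ (e ^ (f ^ c))) = 0 <-> 0 = 1

1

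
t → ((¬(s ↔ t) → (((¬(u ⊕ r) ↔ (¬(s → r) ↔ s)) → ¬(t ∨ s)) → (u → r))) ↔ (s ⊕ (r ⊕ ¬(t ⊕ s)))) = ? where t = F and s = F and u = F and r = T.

s ↔ t = F ↔ F = T
¬(s ↔ t) = ¬T = F
u ⊕ r = F ⊕ T = T
¬(u ⊕ r) = ¬T = F
s → r = F → T = T
¬(s → r) = ¬T = F
¬(s → r) ↔ s = F ↔ F = T
¬(u ⊕ r) ↔ (¬(s → r) ↔ s) = F ↔ T = F
t ∨ s = F ∨ F = F
¬(t ∨ s) = ¬F = T
(¬(u ⊕ r) ↔ (¬(s → r) ↔ s)) → ¬(t ∨ s) = F → T = T
u → r = F → T = T
((¬(u ⊕ r) ↔ (¬(s → r) ↔ s)) → ¬(t ∨ s)) → (u → r) = T → T = T
¬(s ↔ t) → (((¬(u ⊕ r) ↔ (¬(s → r) ↔ s)) → ¬(t ∨ s)) → (u → r)) = F → T = T
t ⊕ s = F ⊕ F = F
¬(t ⊕ s) = ¬F = T
r ⊕ ¬(t ⊕ s) = T ⊕ T = F
s ⊕ (r ⊕ ¬(t ⊕ s)) = F ⊕ F = F
(¬(s ↔ t) → (((¬(u ⊕ r) ↔ (¬(s → r) ↔ s)) → ¬(t ∨ s)) → (u → r))) ↔ (s ⊕ (r ⊕ ¬(t ⊕ s))) = T ↔ F = F
t → ((¬(s ↔ t) → (((¬(u ⊕ r) ↔ (¬(s → r) ↔ s)) → ¬(t ∨ s)) → (u → r))) ↔ (s ⊕ (r ⊕ ¬(t ⊕ s)))) = F → F = T

T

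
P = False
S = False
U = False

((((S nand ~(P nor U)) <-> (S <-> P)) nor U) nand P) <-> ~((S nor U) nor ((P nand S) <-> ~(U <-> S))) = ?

True

P nor U = False nor False = True
~(P nor U) = ~True = False
S nand ~(P nor U) = False nand False = True
S <-> P = False <-> False = True
(S nand ~(P nor U)) <-> (S <-> P) = True <-> True = True
((S nand ~(P nor U)) <-> (S <-> P)) nor U = True nor False = False
(((S nand ~(P nor U)) <-> (S <-> P)) nor U) nand P = False nand False = True
S nor U = False nor False = True
P nand S = False nand False = True
U <-> S = False <-> False = True
~(U <-> S) = ~True = False
(P nand S) <-> ~(U <-> S) = True <-> False = False
(S nor U) nor ((P nand S) <-> ~(U <-> S)) = True nor False = False
~((S nor U) nor ((P nand S) <-> ~(U <-> S))) = ~False = True
((((S nand ~(P nor U)) <-> (S <-> P)) nor U) nand P) <-> ~((S nor U) nor ((P nand S) <-> ~(U <-> S))) = True <-> True = True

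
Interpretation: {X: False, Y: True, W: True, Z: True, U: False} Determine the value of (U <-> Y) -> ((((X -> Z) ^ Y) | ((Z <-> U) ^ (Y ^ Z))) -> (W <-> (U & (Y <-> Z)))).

True

Substituting X=False, Y=True, W=True, Z=True, U=False:
U <-> Y = False <-> True = False
X -> Z = False -> True = True
(X -> Z) ^ Y = True ^ True = False
Z <-> U = True <-> False = False
Y ^ Z = True ^ True = False
(Z <-> U) ^ (Y ^ Z) = False ^ False = False
((X -> Z) ^ Y) | ((Z <-> U) ^ (Y ^ Z)) = False | False = False
Y <-> Z = True <-> True = True
U & (Y <-> Z) = False & True = False
W <-> (U & (Y <-> Z)) = True <-> False = False
(((X -> Z) ^ Y) | ((Z <-> U) ^ (Y ^ Z))) -> (W <-> (U & (Y <-> Z))) = False -> False = True
(U <-> Y) -> ((((X -> Z) ^ Y) | ((Z <-> U) ^ (Y ^ Z))) -> (W <-> (U & (Y <-> Z)))) = False -> True = True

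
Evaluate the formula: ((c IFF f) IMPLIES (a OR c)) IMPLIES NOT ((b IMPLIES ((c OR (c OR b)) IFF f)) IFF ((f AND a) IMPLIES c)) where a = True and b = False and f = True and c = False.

c IFF f = False IFF True = False
a OR c = True OR False = True
(c IFF f) IMPLIES (a OR c) = False IMPLIES True = True
c OR b = False OR False = False
c OR (c OR b) = False OR False = False
(c OR (c OR b)) IFF f = False IFF True = False
b IMPLIES ((c OR (c OR b)) IFF f) = False IMPLIES False = True
f AND a = True AND True = True
(f AND a) IMPLIES c = True IMPLIES False = False
(b IMPLIES ((c OR (c OR b)) IFF f)) IFF ((f AND a) IMPLIES c) = True IFF False = False
NOT ((b IMPLIES ((c OR (c OR b)) IFF f)) IFF ((f AND a) IMPLIES c)) = NOT False = True
((c IFF f) IMPLIES (a OR c)) IMPLIES NOT ((b IMPLIES ((c OR (c OR b)) IFF f)) IFF ((f AND a) IMPLIES c)) = True IMPLIES True = True

True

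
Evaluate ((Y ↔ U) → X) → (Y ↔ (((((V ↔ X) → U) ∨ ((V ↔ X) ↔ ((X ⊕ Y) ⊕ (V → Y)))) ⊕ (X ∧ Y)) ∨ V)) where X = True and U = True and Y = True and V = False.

False

Y ↔ U = True ↔ True = True
(Y ↔ U) → X = True → True = True
V ↔ X = False ↔ True = False
(V ↔ X) → U = False → True = True
V ↔ X = False ↔ True = False
X ⊕ Y = True ⊕ True = False
V → Y = False → True = True
(X ⊕ Y) ⊕ (V → Y) = False ⊕ True = True
(V ↔ X) ↔ ((X ⊕ Y) ⊕ (V → Y)) = False ↔ True = False
((V ↔ X) → U) ∨ ((V ↔ X) ↔ ((X ⊕ Y) ⊕ (V → Y))) = True ∨ False = True
X ∧ Y = True ∧ True = True
(((V ↔ X) → U) ∨ ((V ↔ X) ↔ ((X ⊕ Y) ⊕ (V → Y)))) ⊕ (X ∧ Y) = True ⊕ True = False
((((V ↔ X) → U) ∨ ((V ↔ X) ↔ ((X ⊕ Y) ⊕ (V → Y)))) ⊕ (X ∧ Y)) ∨ V = False ∨ False = False
Y ↔ (((((V ↔ X) → U) ∨ ((V ↔ X) ↔ ((X ⊕ Y) ⊕ (V → Y)))) ⊕ (X ∧ Y)) ∨ V) = True ↔ False = False
((Y ↔ U) → X) → (Y ↔ (((((V ↔ X) → U) ∨ ((V ↔ X) ↔ ((X ⊕ Y) ⊕ (V → Y)))) ⊕ (X ∧ Y)) ∨ V)) = True → False = False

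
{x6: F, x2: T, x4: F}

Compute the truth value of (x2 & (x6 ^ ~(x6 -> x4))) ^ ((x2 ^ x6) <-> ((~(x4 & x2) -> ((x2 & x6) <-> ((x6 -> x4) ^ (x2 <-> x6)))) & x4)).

F

x6 -> x4 = F -> F = T
~(x6 -> x4) = ~T = F
x6 ^ ~(x6 -> x4) = F ^ F = F
x2 & (x6 ^ ~(x6 -> x4)) = T & F = F
x2 ^ x6 = T ^ F = T
x4 & x2 = F & T = F
~(x4 & x2) = ~F = T
x2 & x6 = T & F = F
x6 -> x4 = F -> F = T
x2 <-> x6 = T <-> F = F
(x6 -> x4) ^ (x2 <-> x6) = T ^ F = T
(x2 & x6) <-> ((x6 -> x4) ^ (x2 <-> x6)) = F <-> T = F
~(x4 & x2) -> ((x2 & x6) <-> ((x6 -> x4) ^ (x2 <-> x6))) = T -> F = F
(~(x4 & x2) -> ((x2 & x6) <-> ((x6 -> x4) ^ (x2 <-> x6)))) & x4 = F & F = F
(x2 ^ x6) <-> ((~(x4 & x2) -> ((x2 & x6) <-> ((x6 -> x4) ^ (x2 <-> x6)))) & x4) = T <-> F = F
(x2 & (x6 ^ ~(x6 -> x4))) ^ ((x2 ^ x6) <-> ((~(x4 & x2) -> ((x2 & x6) <-> ((x6 -> x4) ^ (x2 <-> x6)))) & x4)) = F ^ F = F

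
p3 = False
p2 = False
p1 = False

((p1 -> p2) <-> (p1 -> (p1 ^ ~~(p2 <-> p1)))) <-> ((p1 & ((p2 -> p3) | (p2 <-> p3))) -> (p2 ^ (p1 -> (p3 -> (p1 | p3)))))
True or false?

True

p1 -> p2 = False -> False = True
p2 <-> p1 = False <-> False = True
~(p2 <-> p1) = ~True = False
~~(p2 <-> p1) = ~False = True
p1 ^ ~~(p2 <-> p1) = False ^ True = True
p1 -> (p1 ^ ~~(p2 <-> p1)) = False -> True = True
(p1 -> p2) <-> (p1 -> (p1 ^ ~~(p2 <-> p1))) = True <-> True = True
p2 -> p3 = False -> False = True
p2 <-> p3 = False <-> False = True
(p2 -> p3) | (p2 <-> p3) = True | True = True
p1 & ((p2 -> p3) | (p2 <-> p3)) = False & True = False
p1 | p3 = False | False = False
p3 -> (p1 | p3) = False -> False = True
p1 -> (p3 -> (p1 | p3)) = False -> True = True
p2 ^ (p1 -> (p3 -> (p1 | p3))) = False ^ True = True
(p1 & ((p2 -> p3) | (p2 <-> p3))) -> (p2 ^ (p1 -> (p3 -> (p1 | p3)))) = False -> True = True
((p1 -> p2) <-> (p1 -> (p1 ^ ~~(p2 <-> p1)))) <-> ((p1 & ((p2 -> p3) | (p2 <-> p3))) -> (p2 ^ (p1 -> (p3 -> (p1 | p3))))) = True <-> True = True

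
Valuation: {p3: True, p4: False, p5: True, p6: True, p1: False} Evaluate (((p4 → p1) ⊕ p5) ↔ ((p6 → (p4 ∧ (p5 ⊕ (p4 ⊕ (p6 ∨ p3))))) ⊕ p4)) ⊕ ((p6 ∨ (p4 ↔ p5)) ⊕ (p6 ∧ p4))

False

p4 → p1 = False → False = True
(p4 → p1) ⊕ p5 = True ⊕ True = False
p6 ∨ p3 = True ∨ True = True
p4 ⊕ (p6 ∨ p3) = False ⊕ True = True
p5 ⊕ (p4 ⊕ (p6 ∨ p3)) = True ⊕ True = False
p4 ∧ (p5 ⊕ (p4 ⊕ (p6 ∨ p3))) = False ∧ False = False
p6 → (p4 ∧ (p5 ⊕ (p4 ⊕ (p6 ∨ p3)))) = True → False = False
(p6 → (p4 ∧ (p5 ⊕ (p4 ⊕ (p6 ∨ p3))))) ⊕ p4 = False ⊕ False = False
((p4 → p1) ⊕ p5) ↔ ((p6 → (p4 ∧ (p5 ⊕ (p4 ⊕ (p6 ∨ p3))))) ⊕ p4) = False ↔ False = True
p4 ↔ p5 = False ↔ True = False
p6 ∨ (p4 ↔ p5) = True ∨ False = True
p6 ∧ p4 = True ∧ False = False
(p6 ∨ (p4 ↔ p5)) ⊕ (p6 ∧ p4) = True ⊕ False = True
(((p4 → p1) ⊕ p5) ↔ ((p6 → (p4 ∧ (p5 ⊕ (p4 ⊕ (p6 ∨ p3))))) ⊕ p4)) ⊕ ((p6 ∨ (p4 ↔ p5)) ⊕ (p6 ∧ p4)) = True ⊕ True = False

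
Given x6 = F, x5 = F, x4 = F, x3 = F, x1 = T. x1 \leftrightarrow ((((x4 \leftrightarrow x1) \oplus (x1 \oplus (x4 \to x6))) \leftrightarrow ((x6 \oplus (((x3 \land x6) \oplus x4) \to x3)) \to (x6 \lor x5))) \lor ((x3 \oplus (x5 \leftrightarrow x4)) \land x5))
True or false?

T

x4 \leftrightarrow x1 = F \leftrightarrow T = F
x4 \to x6 = F \to F = T
x1 \oplus (x4 \to x6) = T \oplus T = F
(x4 \leftrightarrow x1) \oplus (x1 \oplus (x4 \to x6)) = F \oplus F = F
x3 \land x6 = F \land F = F
(x3 \land x6) \oplus x4 = F \oplus F = F
((x3 \land x6) \oplus x4) \to x3 = F \to F = T
x6 \oplus (((x3 \land x6) \oplus x4) \to x3) = F \oplus T = T
x6 \lor x5 = F \lor F = F
(x6 \oplus (((x3 \land x6) \oplus x4) \to x3)) \to (x6 \lor x5) = T \to F = F
((x4 \leftrightarrow x1) \oplus (x1 \oplus (x4 \to x6))) \leftrightarrow ((x6 \oplus (((x3 \land x6) \oplus x4) \to x3)) \to (x6 \lor x5)) = F \leftrightarrow F = T
x5 \leftrightarrow x4 = F \leftrightarrow F = T
x3 \oplus (x5 \leftrightarrow x4) = F \oplus T = T
(x3 \oplus (x5 \leftrightarrow x4)) \land x5 = T \land F = F
(((x4 \leftrightarrow x1) \oplus (x1 \oplus (x4 \to x6))) \leftrightarrow ((x6 \oplus (((x3 \land x6) \oplus x4) \to x3)) \to (x6 \lor x5))) \lor ((x3 \oplus (x5 \leftrightarrow x4)) \land x5) = T \lor F = T
x1 \leftrightarrow ((((x4 \leftrightarrow x1) \oplus (x1 \oplus (x4 \to x6))) \leftrightarrow ((x6 \oplus (((x3 \land x6) \oplus x4) \to x3)) \to (x6 \lor x5))) \lor ((x3 \oplus (x5 \leftrightarrow x4)) \land x5)) = T \leftrightarrow T = T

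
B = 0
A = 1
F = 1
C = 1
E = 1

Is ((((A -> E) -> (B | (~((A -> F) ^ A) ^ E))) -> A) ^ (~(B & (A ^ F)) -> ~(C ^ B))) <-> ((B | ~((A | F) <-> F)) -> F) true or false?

Substituting B=0, A=1, F=1, C=1, E=1:
A -> E = 1 -> 1 = 1
A -> F = 1 -> 1 = 1
(A -> F) ^ A = 1 ^ 1 = 0
~((A -> F) ^ A) = ~0 = 1
~((A -> F) ^ A) ^ E = 1 ^ 1 = 0
B | (~((A -> F) ^ A) ^ E) = 0 | 0 = 0
(A -> E) -> (B | (~((A -> F) ^ A) ^ E)) = 1 -> 0 = 0
((A -> E) -> (B | (~((A -> F) ^ A) ^ E))) -> A = 0 -> 1 = 1
A ^ F = 1 ^ 1 = 0
B & (A ^ F) = 0 & 0 = 0
~(B & (A ^ F)) = ~0 = 1
C ^ B = 1 ^ 0 = 1
~(C ^ B) = ~1 = 0
~(B & (A ^ F)) -> ~(C ^ B) = 1 -> 0 = 0
(((A -> E) -> (B | (~((A -> F) ^ A) ^ E))) -> A) ^ (~(B & (A ^ F)) -> ~(C ^ B)) = 1 ^ 0 = 1
A | F = 1 | 1 = 1
(A | F) <-> F = 1 <-> 1 = 1
~((A | F) <-> F) = ~1 = 0
B | ~((A | F) <-> F) = 0 | 0 = 0
(B | ~((A | F) <-> F)) -> F = 0 -> 1 = 1
((((A -> E) -> (B | (~((A -> F) ^ A) ^ E))) -> A) ^ (~(B & (A ^ F)) -> ~(C ^ B))) <-> ((B | ~((A | F) <-> F)) -> F) = 1 <-> 1 = 1

1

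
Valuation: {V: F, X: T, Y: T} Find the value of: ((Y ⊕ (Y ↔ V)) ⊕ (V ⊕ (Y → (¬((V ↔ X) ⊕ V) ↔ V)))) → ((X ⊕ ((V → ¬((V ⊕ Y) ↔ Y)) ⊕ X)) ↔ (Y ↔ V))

Y ↔ V = T ↔ F = F
Y ⊕ (Y ↔ V) = T ⊕ F = T
V ↔ X = F ↔ T = F
(V ↔ X) ⊕ V = F ⊕ F = F
¬((V ↔ X) ⊕ V) = ¬F = T
¬((V ↔ X) ⊕ V) ↔ V = T ↔ F = F
Y → (¬((V ↔ X) ⊕ V) ↔ V) = T → F = F
V ⊕ (Y → (¬((V ↔ X) ⊕ V) ↔ V)) = F ⊕ F = F
(Y ⊕ (Y ↔ V)) ⊕ (V ⊕ (Y → (¬((V ↔ X) ⊕ V) ↔ V))) = T ⊕ F = T
V ⊕ Y = F ⊕ T = T
(V ⊕ Y) ↔ Y = T ↔ T = T
¬((V ⊕ Y) ↔ Y) = ¬T = F
V → ¬((V ⊕ Y) ↔ Y) = F → F = T
(V → ¬((V ⊕ Y) ↔ Y)) ⊕ X = T ⊕ T = F
X ⊕ ((V → ¬((V ⊕ Y) ↔ Y)) ⊕ X) = T ⊕ F = T
Y ↔ V = T ↔ F = F
(X ⊕ ((V → ¬((V ⊕ Y) ↔ Y)) ⊕ X)) ↔ (Y ↔ V) = T ↔ F = F
((Y ⊕ (Y ↔ V)) ⊕ (V ⊕ (Y → (¬((V ↔ X) ⊕ V) ↔ V)))) → ((X ⊕ ((V → ¬((V ⊕ Y) ↔ Y)) ⊕ X)) ↔ (Y ↔ V)) = T → F = F

F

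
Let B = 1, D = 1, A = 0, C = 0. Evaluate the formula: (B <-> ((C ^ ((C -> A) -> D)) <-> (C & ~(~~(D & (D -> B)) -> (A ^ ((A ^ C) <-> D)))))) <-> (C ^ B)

Substituting B=1, D=1, A=0, C=0:
C -> A = 0 -> 0 = 1
(C -> A) -> D = 1 -> 1 = 1
C ^ ((C -> A) -> D) = 0 ^ 1 = 1
D -> B = 1 -> 1 = 1
D & (D -> B) = 1 & 1 = 1
~(D & (D -> B)) = ~1 = 0
~~(D & (D -> B)) = ~0 = 1
A ^ C = 0 ^ 0 = 0
(A ^ C) <-> D = 0 <-> 1 = 0
A ^ ((A ^ C) <-> D) = 0 ^ 0 = 0
~~(D & (D -> B)) -> (A ^ ((A ^ C) <-> D)) = 1 -> 0 = 0
~(~~(D & (D -> B)) -> (A ^ ((A ^ C) <-> D))) = ~0 = 1
C & ~(~~(D & (D -> B)) -> (A ^ ((A ^ C) <-> D))) = 0 & 1 = 0
(C ^ ((C -> A) -> D)) <-> (C & ~(~~(D & (D -> B)) -> (A ^ ((A ^ C) <-> D)))) = 1 <-> 0 = 0
B <-> ((C ^ ((C -> A) -> D)) <-> (C & ~(~~(D & (D -> B)) -> (A ^ ((A ^ C) <-> D))))) = 1 <-> 0 = 0
C ^ B = 0 ^ 1 = 1
(B <-> ((C ^ ((C -> A) -> D)) <-> (C & ~(~~(D & (D -> B)) -> (A ^ ((A ^ C) <-> D)))))) <-> (C ^ B) = 0 <-> 1 = 0

0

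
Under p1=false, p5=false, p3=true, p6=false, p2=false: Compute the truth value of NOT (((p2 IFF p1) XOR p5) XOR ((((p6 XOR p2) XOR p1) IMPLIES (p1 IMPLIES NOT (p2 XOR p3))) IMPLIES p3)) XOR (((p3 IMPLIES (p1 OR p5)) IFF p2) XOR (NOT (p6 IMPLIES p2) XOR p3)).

true

p2 IFF p1 = false IFF false = true
(p2 IFF p1) XOR p5 = true XOR false = true
p6 XOR p2 = false XOR false = false
(p6 XOR p2) XOR p1 = false XOR false = false
p2 XOR p3 = false XOR true = true
NOT (p2 XOR p3) = NOT true = false
p1 IMPLIES NOT (p2 XOR p3) = false IMPLIES false = true
((p6 XOR p2) XOR p1) IMPLIES (p1 IMPLIES NOT (p2 XOR p3)) = false IMPLIES true = true
(((p6 XOR p2) XOR p1) IMPLIES (p1 IMPLIES NOT (p2 XOR p3))) IMPLIES p3 = true IMPLIES true = true
((p2 IFF p1) XOR p5) XOR ((((p6 XOR p2) XOR p1) IMPLIES (p1 IMPLIES NOT (p2 XOR p3))) IMPLIES p3) = true XOR true = false
NOT (((p2 IFF p1) XOR p5) XOR ((((p6 XOR p2) XOR p1) IMPLIES (p1 IMPLIES NOT (p2 XOR p3))) IMPLIES p3)) = NOT false = true
p1 OR p5 = false OR false = false
p3 IMPLIES (p1 OR p5) = true IMPLIES false = false
(p3 IMPLIES (p1 OR p5)) IFF p2 = false IFF false = true
p6 IMPLIES p2 = false IMPLIES false = true
NOT (p6 IMPLIES p2) = NOT true = false
NOT (p6 IMPLIES p2) XOR p3 = false XOR true = true
((p3 IMPLIES (p1 OR p5)) IFF p2) XOR (NOT (p6 IMPLIES p2) XOR p3) = true XOR true = false
NOT (((p2 IFF p1) XOR p5) XOR ((((p6 XOR p2) XOR p1) IMPLIES (p1 IMPLIES NOT (p2 XOR p3))) IMPLIES p3)) XOR (((p3 IMPLIES (p1 OR p5)) IFF p2) XOR (NOT (p6 IMPLIES p2) XOR p3)) = true XOR false = true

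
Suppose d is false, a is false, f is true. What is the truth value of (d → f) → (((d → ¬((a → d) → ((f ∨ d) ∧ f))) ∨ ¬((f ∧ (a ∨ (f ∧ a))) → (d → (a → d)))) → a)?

F

d → f = F → T = T
a → d = F → F = T
f ∨ d = T ∨ F = T
(f ∨ d) ∧ f = T ∧ T = T
(a → d) → ((f ∨ d) ∧ f) = T → T = T
¬((a → d) → ((f ∨ d) ∧ f)) = ¬T = F
d → ¬((a → d) → ((f ∨ d) ∧ f)) = F → F = T
f ∧ a = T ∧ F = F
a ∨ (f ∧ a) = F ∨ F = F
f ∧ (a ∨ (f ∧ a)) = T ∧ F = F
a → d = F → F = T
d → (a → d) = F → T = T
(f ∧ (a ∨ (f ∧ a))) → (d → (a → d)) = F → T = T
¬((f ∧ (a ∨ (f ∧ a))) → (d → (a → d))) = ¬T = F
(d → ¬((a → d) → ((f ∨ d) ∧ f))) ∨ ¬((f ∧ (a ∨ (f ∧ a))) → (d → (a → d))) = T ∨ F = T
((d → ¬((a → d) → ((f ∨ d) ∧ f))) ∨ ¬((f ∧ (a ∨ (f ∧ a))) → (d → (a → d)))) → a = T → F = F
(d → f) → (((d → ¬((a → d) → ((f ∨ d) ∧ f))) ∨ ¬((f ∧ (a ∨ (f ∧ a))) → (d → (a → d)))) → a) = T → F = F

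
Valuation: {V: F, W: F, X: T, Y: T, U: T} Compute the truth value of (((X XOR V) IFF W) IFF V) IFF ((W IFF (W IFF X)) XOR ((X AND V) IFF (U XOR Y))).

F

X XOR V = T XOR F = T
(X XOR V) IFF W = T IFF F = F
((X XOR V) IFF W) IFF V = F IFF F = T
W IFF X = F IFF T = F
W IFF (W IFF X) = F IFF F = T
X AND V = T AND F = F
U XOR Y = T XOR T = F
(X AND V) IFF (U XOR Y) = F IFF F = T
(W IFF (W IFF X)) XOR ((X AND V) IFF (U XOR Y)) = T XOR T = F
(((X XOR V) IFF W) IFF V) IFF ((W IFF (W IFF X)) XOR ((X AND V) IFF (U XOR Y))) = T IFF F = F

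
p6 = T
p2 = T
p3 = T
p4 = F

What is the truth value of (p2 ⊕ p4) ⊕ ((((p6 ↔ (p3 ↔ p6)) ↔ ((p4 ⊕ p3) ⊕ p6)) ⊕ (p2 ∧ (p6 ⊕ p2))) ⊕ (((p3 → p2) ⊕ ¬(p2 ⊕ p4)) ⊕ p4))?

Substituting p6=T, p2=T, p3=T, p4=F:
p2 ⊕ p4 = T ⊕ F = T
p3 ↔ p6 = T ↔ T = T
p6 ↔ (p3 ↔ p6) = T ↔ T = T
p4 ⊕ p3 = F ⊕ T = T
(p4 ⊕ p3) ⊕ p6 = T ⊕ T = F
(p6 ↔ (p3 ↔ p6)) ↔ ((p4 ⊕ p3) ⊕ p6) = T ↔ F = F
p6 ⊕ p2 = T ⊕ T = F
p2 ∧ (p6 ⊕ p2) = T ∧ F = F
((p6 ↔ (p3 ↔ p6)) ↔ ((p4 ⊕ p3) ⊕ p6)) ⊕ (p2 ∧ (p6 ⊕ p2)) = F ⊕ F = F
p3 → p2 = T → T = T
p2 ⊕ p4 = T ⊕ F = T
¬(p2 ⊕ p4) = ¬T = F
(p3 → p2) ⊕ ¬(p2 ⊕ p4) = T ⊕ F = T
((p3 → p2) ⊕ ¬(p2 ⊕ p4)) ⊕ p4 = T ⊕ F = T
(((p6 ↔ (p3 ↔ p6)) ↔ ((p4 ⊕ p3) ⊕ p6)) ⊕ (p2 ∧ (p6 ⊕ p2))) ⊕ (((p3 → p2) ⊕ ¬(p2 ⊕ p4)) ⊕ p4) = F ⊕ T = T
(p2 ⊕ p4) ⊕ ((((p6 ↔ (p3 ↔ p6)) ↔ ((p4 ⊕ p3) ⊕ p6)) ⊕ (p2 ∧ (p6 ⊕ p2))) ⊕ (((p3 → p2) ⊕ ¬(p2 ⊕ p4)) ⊕ p4)) = T ⊕ T = F

F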